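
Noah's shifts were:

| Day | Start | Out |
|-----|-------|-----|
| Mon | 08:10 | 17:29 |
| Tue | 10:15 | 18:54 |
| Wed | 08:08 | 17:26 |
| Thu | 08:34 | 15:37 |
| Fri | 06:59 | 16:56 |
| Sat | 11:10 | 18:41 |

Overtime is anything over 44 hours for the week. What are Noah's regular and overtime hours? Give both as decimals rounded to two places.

Regular 44.00 hours, overtime 7.78 hours

Mon: 08:10–17:29 = 9 h 19 min
Tue: 10:15–18:54 = 8 h 39 min
Wed: 08:08–17:26 = 9 h 18 min
Thu: 08:34–15:37 = 7 h 3 min
Fri: 06:59–16:56 = 9 h 57 min
Sat: 11:10–18:41 = 7 h 31 min
Total worked: 51 h 47 min = 51.78 h.
Threshold 44 h → overtime 7 h 47 min, regular 44 h 0 min.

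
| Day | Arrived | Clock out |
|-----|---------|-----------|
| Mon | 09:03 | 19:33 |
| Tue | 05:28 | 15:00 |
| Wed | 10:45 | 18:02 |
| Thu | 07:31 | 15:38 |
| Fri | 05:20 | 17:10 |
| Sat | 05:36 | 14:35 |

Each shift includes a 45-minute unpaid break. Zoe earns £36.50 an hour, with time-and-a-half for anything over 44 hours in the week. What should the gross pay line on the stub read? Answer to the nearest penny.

£2030.31

Mon: 09:03–19:33 = 10 h 30 min; less 45 min break → 9 h 45 min
Tue: 05:28–15:00 = 9 h 32 min; less 45 min break → 8 h 47 min
Wed: 10:45–18:02 = 7 h 17 min; less 45 min break → 6 h 32 min
Thu: 07:31–15:38 = 8 h 7 min; less 45 min break → 7 h 22 min
Fri: 05:20–17:10 = 11 h 50 min; less 45 min break → 11 h 5 min
Sat: 05:36–14:35 = 8 h 59 min; less 45 min break → 8 h 14 min
Total worked: 51 h 45 min = 3105 min.
Regular 44 h 0 min = 2640 min at £36.50/h; overtime 7 h 45 min = 465 min at £54.75/h.
Pay = (2640 × £36.50 + 465 × £54.75) ÷ 60 = £2030.31.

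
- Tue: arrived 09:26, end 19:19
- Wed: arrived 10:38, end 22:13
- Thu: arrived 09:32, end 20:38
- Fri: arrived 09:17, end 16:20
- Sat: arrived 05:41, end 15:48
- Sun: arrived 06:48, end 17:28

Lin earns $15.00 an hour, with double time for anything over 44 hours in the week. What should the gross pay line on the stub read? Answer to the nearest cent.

$1152.00

Tue: 09:26–19:19 = 9 h 53 min
Wed: 10:38–22:13 = 11 h 35 min
Thu: 09:32–20:38 = 11 h 6 min
Fri: 09:17–16:20 = 7 h 3 min
Sat: 05:41–15:48 = 10 h 7 min
Sun: 06:48–17:28 = 10 h 40 min
Total worked: 60 h 24 min = 3624 min.
Regular 44 h 0 min = 2640 min at $15.00/h; overtime 16 h 24 min = 984 min at $30.00/h.
Pay = (2640 × $15.00 + 984 × $30.00) ÷ 60 = $1152.00.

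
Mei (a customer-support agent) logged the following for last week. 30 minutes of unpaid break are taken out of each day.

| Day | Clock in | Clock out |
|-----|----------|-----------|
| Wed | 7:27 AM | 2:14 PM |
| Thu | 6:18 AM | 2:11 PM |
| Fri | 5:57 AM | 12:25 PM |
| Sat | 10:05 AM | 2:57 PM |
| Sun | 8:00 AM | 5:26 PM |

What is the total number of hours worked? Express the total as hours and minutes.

Wed: 7:27 AM–2:14 PM = 6 h 47 min; less 30 min break → 6 h 17 min
Thu: 6:18 AM–2:11 PM = 7 h 53 min; less 30 min break → 7 h 23 min
Fri: 5:57 AM–12:25 PM = 6 h 28 min; less 30 min break → 5 h 58 min
Sat: 10:05 AM–2:57 PM = 4 h 52 min; less 30 min break → 4 h 22 min
Sun: 8:00 AM–5:26 PM = 9 h 26 min; less 30 min break → 8 h 56 min
Total: 6 h 17 min + 7 h 23 min + 5 h 58 min + 4 h 22 min + 8 h 56 min = 32 h 56 min.

32 h 56 min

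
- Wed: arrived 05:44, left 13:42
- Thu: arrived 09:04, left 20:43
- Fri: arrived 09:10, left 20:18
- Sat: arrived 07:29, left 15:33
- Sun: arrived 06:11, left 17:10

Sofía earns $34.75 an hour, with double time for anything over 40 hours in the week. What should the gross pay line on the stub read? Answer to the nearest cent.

$2071.10

Wed: 05:44–13:42 = 7 h 58 min
Thu: 09:04–20:43 = 11 h 39 min
Fri: 09:10–20:18 = 11 h 8 min
Sat: 07:29–15:33 = 8 h 4 min
Sun: 06:11–17:10 = 10 h 59 min
Total worked: 49 h 48 min = 2988 min.
Regular 40 h 0 min = 2400 min at $34.75/h; overtime 9 h 48 min = 588 min at $69.50/h.
Pay = (2400 × $34.75 + 588 × $69.50) ÷ 60 = $2071.10.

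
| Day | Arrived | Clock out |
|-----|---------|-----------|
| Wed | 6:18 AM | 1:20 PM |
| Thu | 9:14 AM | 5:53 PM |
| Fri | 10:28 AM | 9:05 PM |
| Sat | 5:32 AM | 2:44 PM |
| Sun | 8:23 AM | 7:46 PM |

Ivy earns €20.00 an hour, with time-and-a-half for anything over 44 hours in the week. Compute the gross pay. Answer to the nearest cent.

Wed: 6:18 AM–1:20 PM = 7 h 2 min
Thu: 9:14 AM–5:53 PM = 8 h 39 min
Fri: 10:28 AM–9:05 PM = 10 h 37 min
Sat: 5:32 AM–2:44 PM = 9 h 12 min
Sun: 8:23 AM–7:46 PM = 11 h 23 min
Total worked: 46 h 53 min = 2813 min.
Regular 44 h 0 min = 2640 min at €20.00/h; overtime 2 h 53 min = 173 min at €30.00/h.
Pay = (2640 × €20.00 + 173 × €30.00) ÷ 60 = €966.50.

€966.50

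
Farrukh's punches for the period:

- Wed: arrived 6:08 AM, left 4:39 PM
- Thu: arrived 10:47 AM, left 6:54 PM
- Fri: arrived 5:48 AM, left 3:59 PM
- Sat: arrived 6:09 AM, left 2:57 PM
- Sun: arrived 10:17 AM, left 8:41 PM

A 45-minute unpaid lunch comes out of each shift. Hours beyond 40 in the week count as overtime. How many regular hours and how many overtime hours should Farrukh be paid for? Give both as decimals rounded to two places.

Regular 40.00 hours, overtime 4.27 hours

Wed: 6:08 AM–4:39 PM = 10 h 31 min; less 45 min break → 9 h 46 min
Thu: 10:47 AM–6:54 PM = 8 h 7 min; less 45 min break → 7 h 22 min
Fri: 5:48 AM–3:59 PM = 10 h 11 min; less 45 min break → 9 h 26 min
Sat: 6:09 AM–2:57 PM = 8 h 48 min; less 45 min break → 8 h 3 min
Sun: 10:17 AM–8:41 PM = 10 h 24 min; less 45 min break → 9 h 39 min
Total worked: 44 h 16 min = 44.27 h.
Threshold 40 h → overtime 4 h 16 min, regular 40 h 0 min.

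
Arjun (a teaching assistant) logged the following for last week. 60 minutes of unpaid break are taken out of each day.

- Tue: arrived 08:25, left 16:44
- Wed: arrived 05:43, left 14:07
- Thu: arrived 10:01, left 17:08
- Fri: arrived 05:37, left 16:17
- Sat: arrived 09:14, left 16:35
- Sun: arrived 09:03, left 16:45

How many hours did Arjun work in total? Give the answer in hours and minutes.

Tue: 08:25–16:44 = 8 h 19 min; less 60 min break → 7 h 19 min
Wed: 05:43–14:07 = 8 h 24 min; less 60 min break → 7 h 24 min
Thu: 10:01–17:08 = 7 h 7 min; less 60 min break → 6 h 7 min
Fri: 05:37–16:17 = 10 h 40 min; less 60 min break → 9 h 40 min
Sat: 09:14–16:35 = 7 h 21 min; less 60 min break → 6 h 21 min
Sun: 09:03–16:45 = 7 h 42 min; less 60 min break → 6 h 42 min
Total: 7 h 19 min + 7 h 24 min + 6 h 7 min + 9 h 40 min + 6 h 21 min + 6 h 42 min = 43 h 33 min.

43 h 33 min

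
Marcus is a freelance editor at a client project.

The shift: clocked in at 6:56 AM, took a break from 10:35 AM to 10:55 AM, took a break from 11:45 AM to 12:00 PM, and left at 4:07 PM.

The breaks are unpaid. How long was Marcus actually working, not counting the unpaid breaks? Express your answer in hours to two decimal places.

The shift: 6:56 AM–4:07 PM = 9 h 11 min; less 35 min break → 8 h 36 min

8.60 hours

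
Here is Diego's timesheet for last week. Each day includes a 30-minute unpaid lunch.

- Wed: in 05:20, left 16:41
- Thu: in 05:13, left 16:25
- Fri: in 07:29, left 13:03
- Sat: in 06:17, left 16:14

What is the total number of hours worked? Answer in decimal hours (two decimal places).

36.07 hours

Wed: 05:20–16:41 = 11 h 21 min; less 30 min break → 10 h 51 min
Thu: 05:13–16:25 = 11 h 12 min; less 30 min break → 10 h 42 min
Fri: 07:29–13:03 = 5 h 34 min; less 30 min break → 5 h 4 min
Sat: 06:17–16:14 = 9 h 57 min; less 30 min break → 9 h 27 min
Total: 10 h 51 min + 10 h 42 min + 5 h 4 min + 9 h 27 min = 36 h 4 min.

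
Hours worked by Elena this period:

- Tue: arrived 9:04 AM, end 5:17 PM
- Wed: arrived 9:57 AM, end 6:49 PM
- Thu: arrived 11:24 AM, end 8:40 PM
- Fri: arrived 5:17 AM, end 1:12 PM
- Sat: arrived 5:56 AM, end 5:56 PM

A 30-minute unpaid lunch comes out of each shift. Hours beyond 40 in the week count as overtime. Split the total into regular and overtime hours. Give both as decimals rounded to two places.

Tue: 9:04 AM–5:17 PM = 8 h 13 min; less 30 min break → 7 h 43 min
Wed: 9:57 AM–6:49 PM = 8 h 52 min; less 30 min break → 8 h 22 min
Thu: 11:24 AM–8:40 PM = 9 h 16 min; less 30 min break → 8 h 46 min
Fri: 5:17 AM–1:12 PM = 7 h 55 min; less 30 min break → 7 h 25 min
Sat: 5:56 AM–5:56 PM = 12 h 0 min; less 30 min break → 11 h 30 min
Total worked: 43 h 46 min = 43.77 h.
Threshold 40 h → overtime 3 h 46 min, regular 40 h 0 min.

Regular 40.00 hours, overtime 3.77 hours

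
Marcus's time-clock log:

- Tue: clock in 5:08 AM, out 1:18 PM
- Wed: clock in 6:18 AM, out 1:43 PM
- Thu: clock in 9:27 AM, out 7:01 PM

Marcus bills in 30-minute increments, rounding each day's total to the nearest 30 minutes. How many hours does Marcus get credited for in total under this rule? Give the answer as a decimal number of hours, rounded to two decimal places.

25.00 hours

Tue: 5:08 AM–1:18 PM = 8 h 10 min → rounds to 8 h 0 min
Wed: 6:18 AM–1:43 PM = 7 h 25 min → rounds to 7 h 30 min
Thu: 9:27 AM–7:01 PM = 9 h 34 min → rounds to 9 h 30 min
Total credited: 25 h 0 min.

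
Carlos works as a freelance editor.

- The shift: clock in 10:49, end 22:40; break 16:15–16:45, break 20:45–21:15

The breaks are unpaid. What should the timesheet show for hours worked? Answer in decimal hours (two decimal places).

The shift: 10:49–22:40 = 11 h 51 min; less 60 min break → 10 h 51 min

10.85 hours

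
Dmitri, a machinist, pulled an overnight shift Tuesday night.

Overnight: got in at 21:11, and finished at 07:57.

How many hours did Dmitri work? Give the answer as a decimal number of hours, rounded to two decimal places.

Overnight: 21:11 → midnight = 2 h 49 min; midnight → 07:57 = 7 h 57 min; span 10 h 46 min

10.77 hours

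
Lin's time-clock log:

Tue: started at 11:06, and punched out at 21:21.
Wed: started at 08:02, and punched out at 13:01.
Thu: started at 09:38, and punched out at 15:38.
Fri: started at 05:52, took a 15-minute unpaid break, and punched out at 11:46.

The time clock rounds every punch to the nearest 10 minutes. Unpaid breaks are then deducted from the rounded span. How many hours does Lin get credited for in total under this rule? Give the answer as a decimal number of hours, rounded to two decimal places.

26.92 hours

Tue: in 11:06→11:10, out 21:21→21:20; 10 h 10 min
Wed: in 08:02→08:00, out 13:01→13:00; 5 h 0 min
Thu: in 09:38→09:40, out 15:38→15:40; 6 h 0 min
Fri: in 05:52→05:50, out 11:46→11:50; 6 h 0 min − 15 min = 5 h 45 min
Total credited: 26 h 55 min.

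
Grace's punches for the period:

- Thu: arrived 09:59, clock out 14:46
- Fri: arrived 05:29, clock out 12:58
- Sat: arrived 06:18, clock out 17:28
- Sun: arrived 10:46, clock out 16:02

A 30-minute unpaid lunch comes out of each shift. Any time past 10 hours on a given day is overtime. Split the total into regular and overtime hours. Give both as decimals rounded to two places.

Regular 26.03 hours, overtime 0.67 hours

Thu: 09:59–14:46 = 4 h 47 min; less 30 min break → 4 h 17 min
Fri: 05:29–12:58 = 7 h 29 min; less 30 min break → 6 h 59 min
Sat: 06:18–17:28 = 11 h 10 min; less 30 min break → 10 h 40 min
Sun: 10:46–16:02 = 5 h 16 min; less 30 min break → 4 h 46 min
Thu reg 4 h 17 min / OT 0 h 0 min; Fri reg 6 h 59 min / OT 0 h 0 min; Sat reg 10 h 0 min / OT 0 h 40 min; Sun reg 4 h 46 min / OT 0 h 0 min.
Totals: regular 26 h 2 min, overtime 0 h 40 min.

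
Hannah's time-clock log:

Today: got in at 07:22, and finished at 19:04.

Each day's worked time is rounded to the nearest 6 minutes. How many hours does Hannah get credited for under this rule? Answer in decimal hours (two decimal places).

11.70 hours

Today: 07:22–19:04 = 11 h 42 min → rounds to 11 h 42 min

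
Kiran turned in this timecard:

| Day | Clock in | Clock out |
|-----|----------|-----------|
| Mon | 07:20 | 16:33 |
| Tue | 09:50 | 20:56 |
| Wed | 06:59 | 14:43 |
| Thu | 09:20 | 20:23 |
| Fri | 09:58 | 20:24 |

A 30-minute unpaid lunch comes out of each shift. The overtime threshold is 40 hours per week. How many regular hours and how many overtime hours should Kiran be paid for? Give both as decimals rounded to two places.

Regular 40.00 hours, overtime 7.03 hours

Mon: 07:20–16:33 = 9 h 13 min; less 30 min break → 8 h 43 min
Tue: 09:50–20:56 = 11 h 6 min; less 30 min break → 10 h 36 min
Wed: 06:59–14:43 = 7 h 44 min; less 30 min break → 7 h 14 min
Thu: 09:20–20:23 = 11 h 3 min; less 30 min break → 10 h 33 min
Fri: 09:58–20:24 = 10 h 26 min; less 30 min break → 9 h 56 min
Total worked: 47 h 2 min = 47.03 h.
Threshold 40 h → overtime 7 h 2 min, regular 40 h 0 min.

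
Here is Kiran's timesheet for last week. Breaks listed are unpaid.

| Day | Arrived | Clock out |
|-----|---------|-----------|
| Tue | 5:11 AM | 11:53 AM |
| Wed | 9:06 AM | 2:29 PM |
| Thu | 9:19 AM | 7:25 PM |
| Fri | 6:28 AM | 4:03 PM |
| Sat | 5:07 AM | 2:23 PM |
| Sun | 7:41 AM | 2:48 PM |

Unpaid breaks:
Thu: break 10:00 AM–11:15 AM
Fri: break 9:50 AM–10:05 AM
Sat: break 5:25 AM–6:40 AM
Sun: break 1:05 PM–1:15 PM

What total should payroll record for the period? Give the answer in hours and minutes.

Tue: 5:11 AM–11:53 AM = 6 h 42 min
Wed: 9:06 AM–2:29 PM = 5 h 23 min
Thu: 9:19 AM–7:25 PM = 10 h 6 min; less 75 min break → 8 h 51 min
Fri: 6:28 AM–4:03 PM = 9 h 35 min; less 15 min break → 9 h 20 min
Sat: 5:07 AM–2:23 PM = 9 h 16 min; less 75 min break → 8 h 1 min
Sun: 7:41 AM–2:48 PM = 7 h 7 min; less 10 min break → 6 h 57 min
Total: 6 h 42 min + 5 h 23 min + 8 h 51 min + 9 h 20 min + 8 h 1 min + 6 h 57 min = 45 h 14 min.

45 h 14 min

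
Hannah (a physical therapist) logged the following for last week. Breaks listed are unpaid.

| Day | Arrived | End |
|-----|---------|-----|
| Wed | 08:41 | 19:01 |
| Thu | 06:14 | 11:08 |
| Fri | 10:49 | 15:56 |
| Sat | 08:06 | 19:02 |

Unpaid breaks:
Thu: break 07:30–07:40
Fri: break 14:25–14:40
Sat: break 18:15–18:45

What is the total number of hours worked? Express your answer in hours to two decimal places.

30.37 hours

Wed: 08:41–19:01 = 10 h 20 min
Thu: 06:14–11:08 = 4 h 54 min; less 10 min break → 4 h 44 min
Fri: 10:49–15:56 = 5 h 7 min; less 15 min break → 4 h 52 min
Sat: 08:06–19:02 = 10 h 56 min; less 30 min break → 10 h 26 min
Total: 10 h 20 min + 4 h 44 min + 4 h 52 min + 10 h 26 min = 30 h 22 min.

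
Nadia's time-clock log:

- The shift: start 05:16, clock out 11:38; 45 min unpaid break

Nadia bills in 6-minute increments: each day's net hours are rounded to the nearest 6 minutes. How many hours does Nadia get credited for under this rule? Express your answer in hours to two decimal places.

The shift: 05:16–11:38 = 6 h 22 min − 45 min = 5 h 37 min → rounds to 5 h 36 min

5.60 hours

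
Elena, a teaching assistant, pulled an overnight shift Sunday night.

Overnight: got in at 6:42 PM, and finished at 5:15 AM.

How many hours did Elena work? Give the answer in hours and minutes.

Overnight: 6:42 PM → midnight = 5 h 18 min; midnight → 5:15 AM = 5 h 15 min; span 10 h 33 min

10 h 33 min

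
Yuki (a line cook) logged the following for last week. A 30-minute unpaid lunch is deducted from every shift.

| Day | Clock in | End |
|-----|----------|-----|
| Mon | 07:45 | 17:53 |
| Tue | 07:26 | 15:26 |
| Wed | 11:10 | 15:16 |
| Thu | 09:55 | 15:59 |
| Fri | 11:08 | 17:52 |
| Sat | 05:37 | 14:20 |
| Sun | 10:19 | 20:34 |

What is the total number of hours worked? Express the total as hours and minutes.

50 h 30 min

Mon: 07:45–17:53 = 10 h 8 min; less 30 min break → 9 h 38 min
Tue: 07:26–15:26 = 8 h 0 min; less 30 min break → 7 h 30 min
Wed: 11:10–15:16 = 4 h 6 min; less 30 min break → 3 h 36 min
Thu: 09:55–15:59 = 6 h 4 min; less 30 min break → 5 h 34 min
Fri: 11:08–17:52 = 6 h 44 min; less 30 min break → 6 h 14 min
Sat: 05:37–14:20 = 8 h 43 min; less 30 min break → 8 h 13 min
Sun: 10:19–20:34 = 10 h 15 min; less 30 min break → 9 h 45 min
Total: 9 h 38 min + 7 h 30 min + 3 h 36 min + 5 h 34 min + 6 h 14 min + 8 h 13 min + 9 h 45 min = 50 h 30 min.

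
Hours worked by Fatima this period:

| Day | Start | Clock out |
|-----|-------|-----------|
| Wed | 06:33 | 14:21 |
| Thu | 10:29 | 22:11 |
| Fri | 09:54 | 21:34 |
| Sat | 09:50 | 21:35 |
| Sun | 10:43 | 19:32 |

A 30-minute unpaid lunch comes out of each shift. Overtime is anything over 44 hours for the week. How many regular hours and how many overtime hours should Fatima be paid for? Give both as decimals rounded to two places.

Regular 44.00 hours, overtime 5.23 hours

Wed: 06:33–14:21 = 7 h 48 min; less 30 min break → 7 h 18 min
Thu: 10:29–22:11 = 11 h 42 min; less 30 min break → 11 h 12 min
Fri: 09:54–21:34 = 11 h 40 min; less 30 min break → 11 h 10 min
Sat: 09:50–21:35 = 11 h 45 min; less 30 min break → 11 h 15 min
Sun: 10:43–19:32 = 8 h 49 min; less 30 min break → 8 h 19 min
Total worked: 49 h 14 min = 49.23 h.
Threshold 44 h → overtime 5 h 14 min, regular 44 h 0 min.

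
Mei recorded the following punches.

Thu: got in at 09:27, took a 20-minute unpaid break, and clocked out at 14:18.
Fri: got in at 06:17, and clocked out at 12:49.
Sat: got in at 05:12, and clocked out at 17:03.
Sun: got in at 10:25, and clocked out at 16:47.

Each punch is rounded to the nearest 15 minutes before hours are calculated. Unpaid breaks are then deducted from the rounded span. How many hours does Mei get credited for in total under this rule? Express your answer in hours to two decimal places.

28.92 hours

Thu: in 09:27→09:30, out 14:18→14:15; 4 h 45 min − 20 min = 4 h 25 min
Fri: in 06:17→06:15, out 12:49→12:45; 6 h 30 min
Sat: in 05:12→05:15, out 17:03→17:00; 11 h 45 min
Sun: in 10:25→10:30, out 16:47→16:45; 6 h 15 min
Total credited: 28 h 55 min.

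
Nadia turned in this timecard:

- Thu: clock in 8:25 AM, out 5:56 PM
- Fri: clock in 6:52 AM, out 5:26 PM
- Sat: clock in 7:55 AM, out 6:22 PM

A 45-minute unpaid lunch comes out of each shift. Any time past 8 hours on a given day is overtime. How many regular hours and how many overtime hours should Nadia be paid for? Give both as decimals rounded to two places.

Regular 24.00 hours, overtime 4.28 hours

Thu: 8:25 AM–5:56 PM = 9 h 31 min; less 45 min break → 8 h 46 min
Fri: 6:52 AM–5:26 PM = 10 h 34 min; less 45 min break → 9 h 49 min
Sat: 7:55 AM–6:22 PM = 10 h 27 min; less 45 min break → 9 h 42 min
Thu reg 8 h 0 min / OT 0 h 46 min; Fri reg 8 h 0 min / OT 1 h 49 min; Sat reg 8 h 0 min / OT 1 h 42 min.
Totals: regular 24 h 0 min, overtime 4 h 17 min.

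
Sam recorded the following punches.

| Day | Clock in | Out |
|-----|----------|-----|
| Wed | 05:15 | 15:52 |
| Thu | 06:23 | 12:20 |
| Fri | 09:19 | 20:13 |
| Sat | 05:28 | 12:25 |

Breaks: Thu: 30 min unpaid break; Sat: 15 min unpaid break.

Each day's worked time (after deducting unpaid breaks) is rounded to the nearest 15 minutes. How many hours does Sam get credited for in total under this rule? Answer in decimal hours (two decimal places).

Wed: 05:15–15:52 = 10 h 37 min → rounds to 10 h 30 min
Thu: 06:23–12:20 = 5 h 57 min − 30 min = 5 h 27 min → rounds to 5 h 30 min
Fri: 09:19–20:13 = 10 h 54 min → rounds to 11 h 0 min
Sat: 05:28–12:25 = 6 h 57 min − 15 min = 6 h 42 min → rounds to 6 h 45 min
Total credited: 33 h 45 min.

33.75 hours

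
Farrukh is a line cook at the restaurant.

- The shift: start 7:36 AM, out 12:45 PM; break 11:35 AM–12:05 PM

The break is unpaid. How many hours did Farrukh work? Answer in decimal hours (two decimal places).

The shift: 7:36 AM–12:45 PM = 5 h 9 min; less 30 min break → 4 h 39 min

4.65 hours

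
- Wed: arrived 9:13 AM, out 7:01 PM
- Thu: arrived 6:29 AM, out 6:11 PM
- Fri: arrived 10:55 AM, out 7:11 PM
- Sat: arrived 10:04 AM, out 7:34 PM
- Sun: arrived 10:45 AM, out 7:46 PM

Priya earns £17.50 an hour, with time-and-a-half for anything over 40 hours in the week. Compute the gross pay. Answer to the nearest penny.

£917.44

Wed: 9:13 AM–7:01 PM = 9 h 48 min
Thu: 6:29 AM–6:11 PM = 11 h 42 min
Fri: 10:55 AM–7:11 PM = 8 h 16 min
Sat: 10:04 AM–7:34 PM = 9 h 30 min
Sun: 10:45 AM–7:46 PM = 9 h 1 min
Total worked: 48 h 17 min = 2897 min.
Regular 40 h 0 min = 2400 min at £17.50/h; overtime 8 h 17 min = 497 min at £26.25/h.
Pay = (2400 × £17.50 + 497 × £26.25) ÷ 60 = £917.44.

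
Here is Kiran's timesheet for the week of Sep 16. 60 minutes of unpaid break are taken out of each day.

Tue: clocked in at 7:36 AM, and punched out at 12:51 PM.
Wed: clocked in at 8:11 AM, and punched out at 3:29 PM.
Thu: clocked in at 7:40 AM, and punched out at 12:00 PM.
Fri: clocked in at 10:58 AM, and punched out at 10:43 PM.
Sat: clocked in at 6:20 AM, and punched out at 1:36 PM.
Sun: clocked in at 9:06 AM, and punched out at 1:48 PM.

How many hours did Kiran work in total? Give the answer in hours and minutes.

34 h 36 min

Tue: 7:36 AM–12:51 PM = 5 h 15 min; less 60 min break → 4 h 15 min
Wed: 8:11 AM–3:29 PM = 7 h 18 min; less 60 min break → 6 h 18 min
Thu: 7:40 AM–12:00 PM = 4 h 20 min; less 60 min break → 3 h 20 min
Fri: 10:58 AM–10:43 PM = 11 h 45 min; less 60 min break → 10 h 45 min
Sat: 6:20 AM–1:36 PM = 7 h 16 min; less 60 min break → 6 h 16 min
Sun: 9:06 AM–1:48 PM = 4 h 42 min; less 60 min break → 3 h 42 min
Total: 4 h 15 min + 6 h 18 min + 3 h 20 min + 10 h 45 min + 6 h 16 min + 3 h 42 min = 34 h 36 min.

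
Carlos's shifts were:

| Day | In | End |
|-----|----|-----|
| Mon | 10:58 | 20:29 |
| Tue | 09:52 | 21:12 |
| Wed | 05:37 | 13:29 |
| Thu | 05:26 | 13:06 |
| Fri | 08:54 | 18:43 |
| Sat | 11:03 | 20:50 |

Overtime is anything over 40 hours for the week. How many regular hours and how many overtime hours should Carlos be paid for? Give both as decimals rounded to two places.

Mon: 10:58–20:29 = 9 h 31 min
Tue: 09:52–21:12 = 11 h 20 min
Wed: 05:37–13:29 = 7 h 52 min
Thu: 05:26–13:06 = 7 h 40 min
Fri: 08:54–18:43 = 9 h 49 min
Sat: 11:03–20:50 = 9 h 47 min
Total worked: 55 h 59 min = 55.98 h.
Threshold 40 h → overtime 15 h 59 min, regular 40 h 0 min.

Regular 40.00 hours, overtime 15.98 hours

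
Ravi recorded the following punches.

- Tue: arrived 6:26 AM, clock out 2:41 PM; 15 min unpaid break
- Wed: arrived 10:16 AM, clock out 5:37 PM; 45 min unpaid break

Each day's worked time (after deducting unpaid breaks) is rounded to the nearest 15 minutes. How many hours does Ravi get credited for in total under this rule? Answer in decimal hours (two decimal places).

Tue: 6:26 AM–2:41 PM = 8 h 15 min − 15 min = 8 h 0 min → rounds to 8 h 0 min
Wed: 10:16 AM–5:37 PM = 7 h 21 min − 45 min = 6 h 36 min → rounds to 6 h 30 min
Total credited: 14 h 30 min.

14.50 hours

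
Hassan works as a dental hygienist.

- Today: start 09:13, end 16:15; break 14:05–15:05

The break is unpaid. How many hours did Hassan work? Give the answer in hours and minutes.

Today: 09:13–16:15 = 7 h 2 min; less 60 min break → 6 h 2 min

6 h 2 min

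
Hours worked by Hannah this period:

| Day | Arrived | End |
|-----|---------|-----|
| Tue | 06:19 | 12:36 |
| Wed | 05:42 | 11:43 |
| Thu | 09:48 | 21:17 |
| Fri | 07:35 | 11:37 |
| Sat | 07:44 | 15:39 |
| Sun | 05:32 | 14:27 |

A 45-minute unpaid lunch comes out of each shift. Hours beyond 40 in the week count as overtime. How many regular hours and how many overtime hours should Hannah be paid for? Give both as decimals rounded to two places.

Tue: 06:19–12:36 = 6 h 17 min; less 45 min break → 5 h 32 min
Wed: 05:42–11:43 = 6 h 1 min; less 45 min break → 5 h 16 min
Thu: 09:48–21:17 = 11 h 29 min; less 45 min break → 10 h 44 min
Fri: 07:35–11:37 = 4 h 2 min; less 45 min break → 3 h 17 min
Sat: 07:44–15:39 = 7 h 55 min; less 45 min break → 7 h 10 min
Sun: 05:32–14:27 = 8 h 55 min; less 45 min break → 8 h 10 min
Total worked: 40 h 9 min = 40.15 h.
Threshold 40 h → overtime 0 h 9 min, regular 40 h 0 min.

Regular 40.00 hours, overtime 0.15 hours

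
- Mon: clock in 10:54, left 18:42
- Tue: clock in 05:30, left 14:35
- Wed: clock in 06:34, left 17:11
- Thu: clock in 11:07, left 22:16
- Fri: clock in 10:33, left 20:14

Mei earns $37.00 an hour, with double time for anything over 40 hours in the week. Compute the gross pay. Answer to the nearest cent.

$2096.67

Mon: 10:54–18:42 = 7 h 48 min
Tue: 05:30–14:35 = 9 h 5 min
Wed: 06:34–17:11 = 10 h 37 min
Thu: 11:07–22:16 = 11 h 9 min
Fri: 10:33–20:14 = 9 h 41 min
Total worked: 48 h 20 min = 2900 min.
Regular 40 h 0 min = 2400 min at $37.00/h; overtime 8 h 20 min = 500 min at $74.00/h.
Pay = (2400 × $37.00 + 500 × $74.00) ÷ 60 = $2096.67.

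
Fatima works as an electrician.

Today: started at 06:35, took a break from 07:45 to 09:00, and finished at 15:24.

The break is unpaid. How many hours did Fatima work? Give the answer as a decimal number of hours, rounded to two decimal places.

7.57 hours

Today: 06:35–15:24 = 8 h 49 min; less 75 min break → 7 h 34 min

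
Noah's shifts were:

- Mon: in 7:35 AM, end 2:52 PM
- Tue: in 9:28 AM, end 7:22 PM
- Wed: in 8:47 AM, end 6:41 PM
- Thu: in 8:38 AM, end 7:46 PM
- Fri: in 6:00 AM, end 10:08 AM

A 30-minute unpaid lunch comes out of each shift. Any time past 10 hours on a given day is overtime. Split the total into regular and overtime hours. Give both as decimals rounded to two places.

Regular 39.22 hours, overtime 0.63 hours

Mon: 7:35 AM–2:52 PM = 7 h 17 min; less 30 min break → 6 h 47 min
Tue: 9:28 AM–7:22 PM = 9 h 54 min; less 30 min break → 9 h 24 min
Wed: 8:47 AM–6:41 PM = 9 h 54 min; less 30 min break → 9 h 24 min
Thu: 8:38 AM–7:46 PM = 11 h 8 min; less 30 min break → 10 h 38 min
Fri: 6:00 AM–10:08 AM = 4 h 8 min; less 30 min break → 3 h 38 min
Mon reg 6 h 47 min / OT 0 h 0 min; Tue reg 9 h 24 min / OT 0 h 0 min; Wed reg 9 h 24 min / OT 0 h 0 min; Thu reg 10 h 0 min / OT 0 h 38 min; Fri reg 3 h 38 min / OT 0 h 0 min.
Totals: regular 39 h 13 min, overtime 0 h 38 min.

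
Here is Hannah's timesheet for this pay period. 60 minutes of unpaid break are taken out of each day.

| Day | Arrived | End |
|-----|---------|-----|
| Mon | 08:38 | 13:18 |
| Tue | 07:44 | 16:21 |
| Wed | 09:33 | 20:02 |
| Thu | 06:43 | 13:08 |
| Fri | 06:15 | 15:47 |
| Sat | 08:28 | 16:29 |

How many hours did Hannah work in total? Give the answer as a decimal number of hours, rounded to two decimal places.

Mon: 08:38–13:18 = 4 h 40 min; less 60 min break → 3 h 40 min
Tue: 07:44–16:21 = 8 h 37 min; less 60 min break → 7 h 37 min
Wed: 09:33–20:02 = 10 h 29 min; less 60 min break → 9 h 29 min
Thu: 06:43–13:08 = 6 h 25 min; less 60 min break → 5 h 25 min
Fri: 06:15–15:47 = 9 h 32 min; less 60 min break → 8 h 32 min
Sat: 08:28–16:29 = 8 h 1 min; less 60 min break → 7 h 1 min
Total: 3 h 40 min + 7 h 37 min + 9 h 29 min + 5 h 25 min + 8 h 32 min + 7 h 1 min = 41 h 44 min.

41.73 hours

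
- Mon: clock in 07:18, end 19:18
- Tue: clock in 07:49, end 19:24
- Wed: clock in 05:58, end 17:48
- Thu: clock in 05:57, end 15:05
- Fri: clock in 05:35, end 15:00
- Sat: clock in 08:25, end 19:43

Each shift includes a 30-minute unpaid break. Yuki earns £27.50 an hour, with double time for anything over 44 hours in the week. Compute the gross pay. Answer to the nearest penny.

£2214.67

Mon: 07:18–19:18 = 12 h 0 min; less 30 min break → 11 h 30 min
Tue: 07:49–19:24 = 11 h 35 min; less 30 min break → 11 h 5 min
Wed: 05:58–17:48 = 11 h 50 min; less 30 min break → 11 h 20 min
Thu: 05:57–15:05 = 9 h 8 min; less 30 min break → 8 h 38 min
Fri: 05:35–15:00 = 9 h 25 min; less 30 min break → 8 h 55 min
Sat: 08:25–19:43 = 11 h 18 min; less 30 min break → 10 h 48 min
Total worked: 62 h 16 min = 3736 min.
Regular 44 h 0 min = 2640 min at £27.50/h; overtime 18 h 16 min = 1096 min at £55.00/h.
Pay = (2640 × £27.50 + 1096 × £55.00) ÷ 60 = £2214.67.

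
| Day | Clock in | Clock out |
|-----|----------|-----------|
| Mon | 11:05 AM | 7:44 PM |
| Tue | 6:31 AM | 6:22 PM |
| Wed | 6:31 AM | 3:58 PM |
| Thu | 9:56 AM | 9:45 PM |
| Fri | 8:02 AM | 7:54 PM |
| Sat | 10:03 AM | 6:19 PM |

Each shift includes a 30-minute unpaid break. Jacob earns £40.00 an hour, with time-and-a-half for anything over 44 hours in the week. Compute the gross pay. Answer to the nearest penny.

Mon: 11:05 AM–7:44 PM = 8 h 39 min; less 30 min break → 8 h 9 min
Tue: 6:31 AM–6:22 PM = 11 h 51 min; less 30 min break → 11 h 21 min
Wed: 6:31 AM–3:58 PM = 9 h 27 min; less 30 min break → 8 h 57 min
Thu: 9:56 AM–9:45 PM = 11 h 49 min; less 30 min break → 11 h 19 min
Fri: 8:02 AM–7:54 PM = 11 h 52 min; less 30 min break → 11 h 22 min
Sat: 10:03 AM–6:19 PM = 8 h 16 min; less 30 min break → 7 h 46 min
Total worked: 58 h 54 min = 3534 min.
Regular 44 h 0 min = 2640 min at £40.00/h; overtime 14 h 54 min = 894 min at £60.00/h.
Pay = (2640 × £40.00 + 894 × £60.00) ÷ 60 = £2654.00.

£2654.00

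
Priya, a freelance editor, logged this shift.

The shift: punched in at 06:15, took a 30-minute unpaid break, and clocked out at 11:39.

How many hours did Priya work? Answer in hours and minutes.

4 h 54 min

The shift: 06:15–11:39 = 5 h 24 min; less 30 min break → 4 h 54 min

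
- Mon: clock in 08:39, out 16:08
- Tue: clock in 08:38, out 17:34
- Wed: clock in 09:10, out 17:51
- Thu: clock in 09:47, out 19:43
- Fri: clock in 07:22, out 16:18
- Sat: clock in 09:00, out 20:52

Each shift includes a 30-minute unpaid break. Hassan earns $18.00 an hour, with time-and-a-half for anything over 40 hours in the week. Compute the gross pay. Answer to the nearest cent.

$1066.50

Mon: 08:39–16:08 = 7 h 29 min; less 30 min break → 6 h 59 min
Tue: 08:38–17:34 = 8 h 56 min; less 30 min break → 8 h 26 min
Wed: 09:10–17:51 = 8 h 41 min; less 30 min break → 8 h 11 min
Thu: 09:47–19:43 = 9 h 56 min; less 30 min break → 9 h 26 min
Fri: 07:22–16:18 = 8 h 56 min; less 30 min break → 8 h 26 min
Sat: 09:00–20:52 = 11 h 52 min; less 30 min break → 11 h 22 min
Total worked: 52 h 50 min = 3170 min.
Regular 40 h 0 min = 2400 min at $18.00/h; overtime 12 h 50 min = 770 min at $27.00/h.
Pay = (2400 × $18.00 + 770 × $27.00) ÷ 60 = $1066.50.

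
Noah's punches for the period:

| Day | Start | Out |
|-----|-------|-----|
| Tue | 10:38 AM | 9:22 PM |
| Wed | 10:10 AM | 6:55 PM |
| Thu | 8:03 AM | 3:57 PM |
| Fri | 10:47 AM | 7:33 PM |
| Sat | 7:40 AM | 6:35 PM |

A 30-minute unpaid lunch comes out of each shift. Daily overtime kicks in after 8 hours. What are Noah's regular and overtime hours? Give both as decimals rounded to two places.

Tue: 10:38 AM–9:22 PM = 10 h 44 min; less 30 min break → 10 h 14 min
Wed: 10:10 AM–6:55 PM = 8 h 45 min; less 30 min break → 8 h 15 min
Thu: 8:03 AM–3:57 PM = 7 h 54 min; less 30 min break → 7 h 24 min
Fri: 10:47 AM–7:33 PM = 8 h 46 min; less 30 min break → 8 h 16 min
Sat: 7:40 AM–6:35 PM = 10 h 55 min; less 30 min break → 10 h 25 min
Tue reg 8 h 0 min / OT 2 h 14 min; Wed reg 8 h 0 min / OT 0 h 15 min; Thu reg 7 h 24 min / OT 0 h 0 min; Fri reg 8 h 0 min / OT 0 h 16 min; Sat reg 8 h 0 min / OT 2 h 25 min.
Totals: regular 39 h 24 min, overtime 5 h 10 min.

Regular 39.40 hours, overtime 5.17 hours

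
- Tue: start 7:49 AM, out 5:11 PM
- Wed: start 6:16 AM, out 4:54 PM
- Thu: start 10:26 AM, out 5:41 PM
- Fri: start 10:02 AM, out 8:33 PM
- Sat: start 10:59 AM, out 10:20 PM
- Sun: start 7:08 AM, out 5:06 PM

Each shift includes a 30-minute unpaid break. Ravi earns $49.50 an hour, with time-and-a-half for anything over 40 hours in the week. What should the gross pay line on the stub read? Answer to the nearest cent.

Tue: 7:49 AM–5:11 PM = 9 h 22 min; less 30 min break → 8 h 52 min
Wed: 6:16 AM–4:54 PM = 10 h 38 min; less 30 min break → 10 h 8 min
Thu: 10:26 AM–5:41 PM = 7 h 15 min; less 30 min break → 6 h 45 min
Fri: 10:02 AM–8:33 PM = 10 h 31 min; less 30 min break → 10 h 1 min
Sat: 10:59 AM–10:20 PM = 11 h 21 min; less 30 min break → 10 h 51 min
Sun: 7:08 AM–5:06 PM = 9 h 58 min; less 30 min break → 9 h 28 min
Total worked: 56 h 5 min = 3365 min.
Regular 40 h 0 min = 2400 min at $49.50/h; overtime 16 h 5 min = 965 min at $74.25/h.
Pay = (2400 × $49.50 + 965 × $74.25) ÷ 60 = $3174.19.

$3174.19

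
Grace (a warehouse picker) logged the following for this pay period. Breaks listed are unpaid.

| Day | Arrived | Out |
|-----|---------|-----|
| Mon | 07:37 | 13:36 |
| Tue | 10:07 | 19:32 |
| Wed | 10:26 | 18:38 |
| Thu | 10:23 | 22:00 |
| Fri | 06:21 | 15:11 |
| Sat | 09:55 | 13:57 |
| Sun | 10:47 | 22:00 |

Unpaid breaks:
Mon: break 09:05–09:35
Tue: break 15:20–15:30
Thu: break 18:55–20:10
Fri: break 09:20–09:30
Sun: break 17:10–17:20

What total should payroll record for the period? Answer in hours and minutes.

Mon: 07:37–13:36 = 5 h 59 min; less 30 min break → 5 h 29 min
Tue: 10:07–19:32 = 9 h 25 min; less 10 min break → 9 h 15 min
Wed: 10:26–18:38 = 8 h 12 min
Thu: 10:23–22:00 = 11 h 37 min; less 75 min break → 10 h 22 min
Fri: 06:21–15:11 = 8 h 50 min; less 10 min break → 8 h 40 min
Sat: 09:55–13:57 = 4 h 2 min
Sun: 10:47–22:00 = 11 h 13 min; less 10 min break → 11 h 3 min
Total: 5 h 29 min + 9 h 15 min + 8 h 12 min + 10 h 22 min + 8 h 40 min + 4 h 2 min + 11 h 3 min = 57 h 3 min.

57 h 3 min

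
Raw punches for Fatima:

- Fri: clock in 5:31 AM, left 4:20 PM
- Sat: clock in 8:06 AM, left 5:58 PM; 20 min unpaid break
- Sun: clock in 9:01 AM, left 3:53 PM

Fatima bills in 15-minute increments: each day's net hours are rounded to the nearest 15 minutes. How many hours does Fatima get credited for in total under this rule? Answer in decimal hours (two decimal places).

Fri: 5:31 AM–4:20 PM = 10 h 49 min → rounds to 10 h 45 min
Sat: 8:06 AM–5:58 PM = 9 h 52 min − 20 min = 9 h 32 min → rounds to 9 h 30 min
Sun: 9:01 AM–3:53 PM = 6 h 52 min → rounds to 6 h 45 min
Total credited: 27 h 0 min.

27.00 hours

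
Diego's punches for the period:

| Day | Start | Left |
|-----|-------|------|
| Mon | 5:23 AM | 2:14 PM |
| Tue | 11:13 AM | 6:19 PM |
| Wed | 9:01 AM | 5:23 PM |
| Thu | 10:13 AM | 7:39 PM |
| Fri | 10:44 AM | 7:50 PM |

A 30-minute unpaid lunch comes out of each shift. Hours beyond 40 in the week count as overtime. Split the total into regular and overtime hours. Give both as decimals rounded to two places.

Regular 40.00 hours, overtime 0.35 hours

Mon: 5:23 AM–2:14 PM = 8 h 51 min; less 30 min break → 8 h 21 min
Tue: 11:13 AM–6:19 PM = 7 h 6 min; less 30 min break → 6 h 36 min
Wed: 9:01 AM–5:23 PM = 8 h 22 min; less 30 min break → 7 h 52 min
Thu: 10:13 AM–7:39 PM = 9 h 26 min; less 30 min break → 8 h 56 min
Fri: 10:44 AM–7:50 PM = 9 h 6 min; less 30 min break → 8 h 36 min
Total worked: 40 h 21 min = 40.35 h.
Threshold 40 h → overtime 0 h 21 min, regular 40 h 0 min.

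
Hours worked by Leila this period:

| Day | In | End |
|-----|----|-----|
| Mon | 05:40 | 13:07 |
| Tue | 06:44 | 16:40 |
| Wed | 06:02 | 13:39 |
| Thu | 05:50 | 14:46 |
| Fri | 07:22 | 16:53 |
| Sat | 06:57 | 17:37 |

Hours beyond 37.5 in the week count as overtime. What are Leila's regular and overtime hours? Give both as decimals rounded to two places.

Regular 37.50 hours, overtime 16.62 hours

Mon: 05:40–13:07 = 7 h 27 min
Tue: 06:44–16:40 = 9 h 56 min
Wed: 06:02–13:39 = 7 h 37 min
Thu: 05:50–14:46 = 8 h 56 min
Fri: 07:22–16:53 = 9 h 31 min
Sat: 06:57–17:37 = 10 h 40 min
Total worked: 54 h 7 min = 54.12 h.
Threshold 37.5 h → overtime 16 h 37 min, regular 37 h 30 min.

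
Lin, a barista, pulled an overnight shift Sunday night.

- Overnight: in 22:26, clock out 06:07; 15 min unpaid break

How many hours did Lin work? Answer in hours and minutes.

Overnight: 22:26 → midnight = 1 h 34 min; midnight → 06:07 = 6 h 7 min; span 7 h 41 min; less 15 min break → 7 h 26 min

7 h 26 min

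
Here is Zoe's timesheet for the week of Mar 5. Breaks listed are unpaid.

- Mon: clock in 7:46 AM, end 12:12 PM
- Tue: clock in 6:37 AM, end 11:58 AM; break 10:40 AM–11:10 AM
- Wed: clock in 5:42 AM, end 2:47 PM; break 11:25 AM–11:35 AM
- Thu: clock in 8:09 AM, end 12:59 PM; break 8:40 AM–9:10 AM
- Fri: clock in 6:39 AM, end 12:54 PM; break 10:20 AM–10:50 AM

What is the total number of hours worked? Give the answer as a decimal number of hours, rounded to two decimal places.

Mon: 7:46 AM–12:12 PM = 4 h 26 min
Tue: 6:37 AM–11:58 AM = 5 h 21 min; less 30 min break → 4 h 51 min
Wed: 5:42 AM–2:47 PM = 9 h 5 min; less 10 min break → 8 h 55 min
Thu: 8:09 AM–12:59 PM = 4 h 50 min; less 30 min break → 4 h 20 min
Fri: 6:39 AM–12:54 PM = 6 h 15 min; less 30 min break → 5 h 45 min
Total: 4 h 26 min + 4 h 51 min + 8 h 55 min + 4 h 20 min + 5 h 45 min = 28 h 17 min.

28.28 hours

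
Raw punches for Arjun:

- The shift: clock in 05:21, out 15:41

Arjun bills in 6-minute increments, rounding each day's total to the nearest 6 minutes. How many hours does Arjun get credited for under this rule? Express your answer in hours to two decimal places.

10.30 hours

The shift: 05:21–15:41 = 10 h 20 min → rounds to 10 h 18 min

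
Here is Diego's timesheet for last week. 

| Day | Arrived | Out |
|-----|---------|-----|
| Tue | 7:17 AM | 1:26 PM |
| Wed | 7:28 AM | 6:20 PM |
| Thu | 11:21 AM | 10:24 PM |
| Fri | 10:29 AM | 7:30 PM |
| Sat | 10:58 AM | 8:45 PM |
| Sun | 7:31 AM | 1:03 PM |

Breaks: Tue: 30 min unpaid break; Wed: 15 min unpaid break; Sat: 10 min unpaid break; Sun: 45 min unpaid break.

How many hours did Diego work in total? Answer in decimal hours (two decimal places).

50.73 hours

Tue: 7:17 AM–1:26 PM = 6 h 9 min; less 30 min break → 5 h 39 min
Wed: 7:28 AM–6:20 PM = 10 h 52 min; less 15 min break → 10 h 37 min
Thu: 11:21 AM–10:24 PM = 11 h 3 min
Fri: 10:29 AM–7:30 PM = 9 h 1 min
Sat: 10:58 AM–8:45 PM = 9 h 47 min; less 10 min break → 9 h 37 min
Sun: 7:31 AM–1:03 PM = 5 h 32 min; less 45 min break → 4 h 47 min
Total: 5 h 39 min + 10 h 37 min + 11 h 3 min + 9 h 1 min + 9 h 37 min + 4 h 47 min = 50 h 44 min.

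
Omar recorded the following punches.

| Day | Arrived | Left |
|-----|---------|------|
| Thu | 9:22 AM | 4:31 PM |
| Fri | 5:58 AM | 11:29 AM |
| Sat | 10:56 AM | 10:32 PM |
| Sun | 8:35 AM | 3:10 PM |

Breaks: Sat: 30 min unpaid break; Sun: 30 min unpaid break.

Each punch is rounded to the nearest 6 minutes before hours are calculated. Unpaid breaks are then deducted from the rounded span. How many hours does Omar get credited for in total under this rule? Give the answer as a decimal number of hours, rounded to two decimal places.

Thu: in 9:22 AM→9:24 AM, out 4:31 PM→4:30 PM; 7 h 6 min
Fri: in 5:58 AM→6:00 AM, out 11:29 AM→11:30 AM; 5 h 30 min
Sat: in 10:56 AM→10:54 AM, out 10:32 PM→10:30 PM; 11 h 36 min − 30 min = 11 h 6 min
Sun: in 8:35 AM→8:36 AM, out 3:10 PM→3:12 PM; 6 h 36 min − 30 min = 6 h 6 min
Total credited: 29 h 48 min.

29.80 hours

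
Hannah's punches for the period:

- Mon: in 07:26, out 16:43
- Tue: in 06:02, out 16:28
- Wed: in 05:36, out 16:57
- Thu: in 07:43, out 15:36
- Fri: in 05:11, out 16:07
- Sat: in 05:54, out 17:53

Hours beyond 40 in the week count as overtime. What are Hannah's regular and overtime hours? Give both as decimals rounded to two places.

Regular 40.00 hours, overtime 21.87 hours

Mon: 07:26–16:43 = 9 h 17 min
Tue: 06:02–16:28 = 10 h 26 min
Wed: 05:36–16:57 = 11 h 21 min
Thu: 07:43–15:36 = 7 h 53 min
Fri: 05:11–16:07 = 10 h 56 min
Sat: 05:54–17:53 = 11 h 59 min
Total worked: 61 h 52 min = 61.87 h.
Threshold 40 h → overtime 21 h 52 min, regular 40 h 0 min.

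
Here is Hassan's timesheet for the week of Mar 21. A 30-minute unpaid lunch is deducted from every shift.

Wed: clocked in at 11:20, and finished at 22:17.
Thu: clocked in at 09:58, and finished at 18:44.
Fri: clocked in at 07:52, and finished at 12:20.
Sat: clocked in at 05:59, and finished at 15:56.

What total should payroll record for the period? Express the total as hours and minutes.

Wed: 11:20–22:17 = 10 h 57 min; less 30 min break → 10 h 27 min
Thu: 09:58–18:44 = 8 h 46 min; less 30 min break → 8 h 16 min
Fri: 07:52–12:20 = 4 h 28 min; less 30 min break → 3 h 58 min
Sat: 05:59–15:56 = 9 h 57 min; less 30 min break → 9 h 27 min
Total: 10 h 27 min + 8 h 16 min + 3 h 58 min + 9 h 27 min = 32 h 8 min.

32 h 8 min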